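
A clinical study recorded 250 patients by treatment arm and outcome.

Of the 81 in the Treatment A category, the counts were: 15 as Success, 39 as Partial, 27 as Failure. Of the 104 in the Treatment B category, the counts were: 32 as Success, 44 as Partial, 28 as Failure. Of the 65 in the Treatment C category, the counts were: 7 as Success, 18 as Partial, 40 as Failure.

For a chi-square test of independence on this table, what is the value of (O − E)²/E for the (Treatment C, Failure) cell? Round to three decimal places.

9.477

Row total (Treatment C) = 65; column total (Failure) = 95; N = 250.
Expected count E = 65 × 95 / 250 = 24.7000.
Contribution = (O − E)²/E = (40 − 24.7000)² / 24.7000 = 9.477.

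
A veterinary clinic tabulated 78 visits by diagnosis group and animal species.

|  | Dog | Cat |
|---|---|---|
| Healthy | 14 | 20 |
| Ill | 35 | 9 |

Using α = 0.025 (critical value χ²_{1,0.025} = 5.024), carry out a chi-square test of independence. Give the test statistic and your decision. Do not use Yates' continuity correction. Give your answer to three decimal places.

12.089; reject H₀

Row totals: 34, 44. Column totals: 49, 29. Grand total N = 78.
Expected counts (row total × column total / N):
  Healthy, Dog: 34×49/78 = 21.3590
  Healthy, Cat: 34×29/78 = 12.6410
  Ill, Dog: 44×49/78 = 27.6410
  Ill, Cat: 44×29/78 = 16.3590
Contributions (O − E)²/E:
  (14 − 21.3590)²/21.3590 = 2.5355
  (20 − 12.6410)²/12.6410 = 4.2841
  (35 − 27.6410)²/27.6410 = 1.9592
  (9 − 16.3590)²/16.3590 = 3.3104
χ² = 2.5355 + 4.2841 + 1.9592 + 3.3104 = 12.089
df = (2−1)(2−1) = 1. Since 12.089 > 5.024, reject the null hypothesis of independence at α = 0.025.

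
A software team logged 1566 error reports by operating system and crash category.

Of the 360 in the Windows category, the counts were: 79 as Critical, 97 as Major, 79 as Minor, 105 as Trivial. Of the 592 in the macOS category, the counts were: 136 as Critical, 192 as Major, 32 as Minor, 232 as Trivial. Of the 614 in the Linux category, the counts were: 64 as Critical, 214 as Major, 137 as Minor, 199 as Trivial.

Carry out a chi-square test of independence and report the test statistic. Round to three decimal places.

108.524

Row totals: 360, 592, 614. Column totals: 279, 503, 248, 536. Grand total N = 1566.
Expected counts (row total × column total / N):
  Windows, Critical: 360×279/1566 = 64.1379
  Windows, Major: 360×503/1566 = 115.6322
  Windows, Minor: 360×248/1566 = 57.0115
  Windows, Trivial: 360×536/1566 = 123.2184
  macOS, Critical: 592×279/1566 = 105.4713
  macOS, Major: 592×503/1566 = 190.1507
  macOS, Minor: 592×248/1566 = 93.7522
  macOS, Trivial: 592×536/1566 = 202.6258
  Linux, Critical: 614×279/1566 = 109.3908
  Linux, Major: 614×503/1566 = 197.2171
  Linux, Minor: 614×248/1566 = 97.2363
  Linux, Trivial: 614×536/1566 = 210.1558
Contributions (O − E)²/E:
  (79 − 64.1379)²/64.1379 = 3.4439
  (97 − 115.6322)²/115.6322 = 3.0023
  (79 − 57.0115)²/57.0115 = 8.4806
  (105 − 123.2184)²/123.2184 = 2.6937
  (136 − 105.4713)²/105.4713 = 8.8365
  (192 − 190.1507)²/190.1507 = 0.0180
  (32 − 93.7522)²/93.7522 = 40.6746
  (232 − 202.6258)²/202.6258 = 4.2583
  (64 − 109.3908)²/109.3908 = 18.8345
  (214 − 197.2171)²/197.2171 = 1.4282
  (137 − 97.2363)²/97.2363 = 16.2609
  (199 − 210.1558)²/210.1558 = 0.5922
χ² = 3.4439 + 3.0023 + 8.4806 + 2.6937 + 8.8365 + 0.0180 + 40.6746 + 4.2583 + 18.8345 + 1.4282 + 16.2609 + 0.5922 = 108.524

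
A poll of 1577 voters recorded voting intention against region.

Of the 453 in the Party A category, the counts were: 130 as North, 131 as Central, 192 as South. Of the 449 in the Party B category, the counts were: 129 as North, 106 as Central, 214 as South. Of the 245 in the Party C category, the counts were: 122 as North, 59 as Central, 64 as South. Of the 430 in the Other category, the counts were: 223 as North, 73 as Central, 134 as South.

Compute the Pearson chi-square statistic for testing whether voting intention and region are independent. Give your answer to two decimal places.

91.73

Row totals: 453, 449, 245, 430. Column totals: 604, 369, 604. Grand total N = 1577.
Expected counts (row total × column total / N):
  Party A, North: 453×604/1577 = 173.502
  Party A, Central: 453×369/1577 = 105.997
  Party A, South: 453×604/1577 = 173.502
  Party B, North: 449×604/1577 = 171.970
  Party B, Central: 449×369/1577 = 105.061
  Party B, South: 449×604/1577 = 171.970
  Party C, North: 245×604/1577 = 93.836
  Party C, Central: 245×369/1577 = 57.327
  Party C, South: 245×604/1577 = 93.836
  Other, North: 430×604/1577 = 164.692
  Other, Central: 430×369/1577 = 100.615
  Other, South: 430×604/1577 = 164.692
Contributions (O − E)²/E:
  (130 − 173.502)²/173.502 = 10.9072
  (131 − 105.997)²/105.997 = 5.8978
  (192 − 173.502)²/173.502 = 1.9722
  (129 − 171.970)²/171.970 = 10.7369
  (106 − 105.061)²/105.061 = 0.0084
  (214 − 171.970)²/171.970 = 10.2723
  (122 − 93.836)²/93.836 = 8.4532
  (59 − 57.327)²/57.327 = 0.0488
  (64 − 93.836)²/93.836 = 9.4866
  (223 − 164.692)²/164.692 = 20.6435
  (73 − 100.615)²/100.615 = 7.5793
  (134 − 164.692)²/164.692 = 5.7198
χ² = 10.9072 + 5.8978 + 1.9722 + 10.7369 + 0.0084 + 10.2723 + 8.4532 + 0.0488 + 9.4866 + 20.6435 + 7.5793 + 5.7198 = 91.73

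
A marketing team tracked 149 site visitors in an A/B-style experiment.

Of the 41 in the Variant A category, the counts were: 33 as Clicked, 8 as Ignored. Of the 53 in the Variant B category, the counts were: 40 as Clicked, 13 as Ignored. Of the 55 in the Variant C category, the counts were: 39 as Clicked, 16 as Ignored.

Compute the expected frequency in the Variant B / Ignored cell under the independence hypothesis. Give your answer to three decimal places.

Row total (Variant B) = 53; column total (Ignored) = 37; grand total N = 149.
Expected count = (row total × column total) / N = 53 × 37 / 149 = 13.161.

13.161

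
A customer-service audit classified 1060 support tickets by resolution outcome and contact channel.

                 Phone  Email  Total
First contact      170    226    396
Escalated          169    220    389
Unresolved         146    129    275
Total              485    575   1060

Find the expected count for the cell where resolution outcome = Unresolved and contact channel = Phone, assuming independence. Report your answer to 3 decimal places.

Row total (Unresolved) = 275; column total (Phone) = 485; grand total N = 1060.
Expected count = (row total × column total) / N = 275 × 485 / 1060 = 125.825.

125.825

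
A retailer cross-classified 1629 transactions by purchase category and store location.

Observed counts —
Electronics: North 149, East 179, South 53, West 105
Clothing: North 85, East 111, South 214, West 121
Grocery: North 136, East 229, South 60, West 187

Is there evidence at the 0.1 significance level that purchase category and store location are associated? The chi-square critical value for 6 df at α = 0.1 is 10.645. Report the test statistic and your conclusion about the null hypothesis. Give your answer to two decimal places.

225.14; reject H₀

Row totals: 486, 531, 612. Column totals: 370, 519, 327, 413. Grand total N = 1629.
Expected counts (row total × column total / N):
  Electronics, North: 486×370/1629 = 110.3867
  Electronics, East: 486×519/1629 = 154.8398
  Electronics, South: 486×327/1629 = 97.5580
  Electronics, West: 486×413/1629 = 123.2155
  Clothing, North: 531×370/1629 = 120.6077
  Clothing, East: 531×519/1629 = 169.1768
  Clothing, South: 531×327/1629 = 106.5912
  Clothing, West: 531×413/1629 = 134.6243
  Grocery, North: 612×370/1629 = 139.0055
  Grocery, East: 612×519/1629 = 194.9834
  Grocery, South: 612×327/1629 = 122.8508
  Grocery, West: 612×413/1629 = 155.1602
Contributions (O − E)²/E:
  (149 − 110.3867)²/110.3867 = 13.5069
  (179 − 154.8398)²/154.8398 = 3.7698
  (53 − 97.5580)²/97.5580 = 20.3511
  (105 − 123.2155)²/123.2155 = 2.6929
  (85 − 120.6077)²/120.6077 = 10.5127
  (111 − 169.1768)²/169.1768 = 20.0059
  (214 − 106.5912)²/106.5912 = 108.2327
  (121 − 134.6243)²/134.6243 = 1.3788
  (136 − 139.0055)²/139.0055 = 0.0650
  (229 − 194.9834)²/194.9834 = 5.9345
  (60 − 122.8508)²/122.8508 = 32.1546
  (187 − 155.1602)²/155.1602 = 6.5337
χ² = 13.5069 + 3.7698 + 20.3511 + 2.6929 + 10.5127 + 20.0059 + 108.2327 + 1.3788 + 0.0650 + 5.9345 + 32.1546 + 6.5337 = 225.14
df = (3−1)(4−1) = 6. Since 225.14 > 10.645, reject the null hypothesis of independence at α = 0.1.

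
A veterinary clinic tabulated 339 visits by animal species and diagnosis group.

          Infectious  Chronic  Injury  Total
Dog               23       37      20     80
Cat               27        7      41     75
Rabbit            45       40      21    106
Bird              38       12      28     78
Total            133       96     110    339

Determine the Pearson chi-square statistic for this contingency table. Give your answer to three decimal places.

49.347

Grand total N = 339.
Expected counts (row total × column total / N):
  Dog, Infectious: 80×133/339 = 31.3864
  Dog, Chronic: 80×96/339 = 22.6549
  Dog, Injury: 80×110/339 = 25.9587
  Cat, Infectious: 75×133/339 = 29.4248
  Cat, Chronic: 75×96/339 = 21.2389
  Cat, Injury: 75×110/339 = 24.3363
  Rabbit, Infectious: 106×133/339 = 41.5870
  Rabbit, Chronic: 106×96/339 = 30.0177
  Rabbit, Injury: 106×110/339 = 34.3953
  Bird, Infectious: 78×133/339 = 30.6018
  Bird, Chronic: 78×96/339 = 22.0885
  Bird, Injury: 78×110/339 = 25.3097
Contributions (O − E)²/E:
  (23 − 31.3864)²/31.3864 = 2.2408
  (37 − 22.6549)²/22.6549 = 9.0833
  (20 − 25.9587)²/25.9587 = 1.3678
  (27 − 29.4248)²/29.4248 = 0.1998
  (7 − 21.2389)²/21.2389 = 9.5460
  (41 − 24.3363)²/24.3363 = 11.4101
  (45 − 41.5870)²/41.5870 = 0.2801
  (40 − 30.0177)²/30.0177 = 3.3196
  (21 − 34.3953)²/34.3953 = 5.2168
  (38 − 30.6018)²/30.6018 = 1.7886
  (12 − 22.0885)²/22.0885 = 4.6077
  (28 − 25.3097)²/25.3097 = 0.2860
χ² = 2.2408 + 9.0833 + 1.3678 + 0.1998 + 9.5460 + 11.4101 + 0.2801 + 3.3196 + 5.2168 + 1.7886 + 4.6077 + 0.2860 = 49.347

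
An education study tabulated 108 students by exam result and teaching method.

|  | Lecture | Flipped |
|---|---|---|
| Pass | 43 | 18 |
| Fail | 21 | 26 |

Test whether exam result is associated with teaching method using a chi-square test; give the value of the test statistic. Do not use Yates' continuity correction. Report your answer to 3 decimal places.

7.325

Row totals: 61, 47. Column totals: 64, 44. Grand total N = 108.
Expected counts (row total × column total / N):
  Pass, Lecture: 61×64/108 = 36.1481
  Pass, Flipped: 61×44/108 = 24.8519
  Fail, Lecture: 47×64/108 = 27.8519
  Fail, Flipped: 47×44/108 = 19.1481
Contributions (O − E)²/E:
  (43 − 36.1481)²/36.1481 = 1.2988
  (18 − 24.8519)²/24.8519 = 1.8891
  (21 − 27.8519)²/27.8519 = 1.6856
  (26 − 19.1481)²/19.1481 = 2.4519
χ² = 1.2988 + 1.8891 + 1.6856 + 2.4519 = 7.325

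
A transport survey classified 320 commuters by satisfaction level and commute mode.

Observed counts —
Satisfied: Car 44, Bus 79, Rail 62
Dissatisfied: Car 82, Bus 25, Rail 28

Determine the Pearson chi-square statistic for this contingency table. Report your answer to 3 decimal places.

Row totals: 185, 135. Column totals: 126, 104, 90. Grand total N = 320.
Expected counts (row total × column total / N):
  Satisfied, Car: 185×126/320 = 72.8438
  Satisfied, Bus: 185×104/320 = 60.1250
  Satisfied, Rail: 185×90/320 = 52.0312
  Dissatisfied, Car: 135×126/320 = 53.1562
  Dissatisfied, Bus: 135×104/320 = 43.8750
  Dissatisfied, Rail: 135×90/320 = 37.9688
Contributions (O − E)²/E:
  (44 − 72.8438)²/72.8438 = 11.4212
  (79 − 60.1250)²/60.1250 = 5.9254
  (62 − 52.0312)²/52.0312 = 1.9099
  (82 − 53.1562)²/53.1562 = 15.6513
  (25 − 43.8750)²/43.8750 = 8.1200
  (28 − 37.9688)²/37.9688 = 2.6173
χ² = 11.4212 + 5.9254 + 1.9099 + 15.6513 + 8.1200 + 2.6173 = 45.645

45.645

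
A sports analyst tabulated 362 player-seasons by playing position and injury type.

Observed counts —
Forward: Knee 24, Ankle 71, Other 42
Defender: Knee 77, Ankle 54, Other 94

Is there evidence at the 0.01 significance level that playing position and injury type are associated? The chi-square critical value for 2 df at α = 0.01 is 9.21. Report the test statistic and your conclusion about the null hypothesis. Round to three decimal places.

30.411; reject H₀

Row totals: 137, 225. Column totals: 101, 125, 136. Grand total N = 362.
Expected counts (row total × column total / N):
  Forward, Knee: 137×101/362 = 38.2238
  Forward, Ankle: 137×125/362 = 47.3066
  Forward, Other: 137×136/362 = 51.4696
  Defender, Knee: 225×101/362 = 62.7762
  Defender, Ankle: 225×125/362 = 77.6934
  Defender, Other: 225×136/362 = 84.5304
Contributions (O − E)²/E:
  (24 − 38.2238)²/38.2238 = 5.2929
  (71 − 47.3066)²/47.3066 = 11.8668
  (42 − 51.4696)²/51.4696 = 1.7423
  (77 − 62.7762)²/62.7762 = 3.2228
  (54 − 77.6934)²/77.6934 = 7.2255
  (94 − 84.5304)²/84.5304 = 1.0608
χ² = 5.2929 + 11.8668 + 1.7423 + 3.2228 + 7.2255 + 1.0608 = 30.411
df = (2−1)(3−1) = 2. Since 30.411 > 9.21, reject the null hypothesis of independence at α = 0.01.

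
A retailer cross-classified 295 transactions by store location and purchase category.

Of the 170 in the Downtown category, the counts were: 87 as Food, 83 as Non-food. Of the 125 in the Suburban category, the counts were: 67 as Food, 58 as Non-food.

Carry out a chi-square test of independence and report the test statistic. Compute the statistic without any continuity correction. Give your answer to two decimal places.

0.17

Row totals: 170, 125. Column totals: 154, 141. Grand total N = 295.
Expected counts (row total × column total / N):
  Downtown, Food: 170×154/295 = 88.746
  Downtown, Non-food: 170×141/295 = 81.254
  Suburban, Food: 125×154/295 = 65.254
  Suburban, Non-food: 125×141/295 = 59.746
Contributions (O − E)²/E:
  (87 − 88.746)²/88.746 = 0.0344
  (83 − 81.254)²/81.254 = 0.0375
  (67 − 65.254)²/65.254 = 0.0467
  (58 − 59.746)²/59.746 = 0.0510
χ² = 0.0344 + 0.0375 + 0.0467 + 0.0510 = 0.17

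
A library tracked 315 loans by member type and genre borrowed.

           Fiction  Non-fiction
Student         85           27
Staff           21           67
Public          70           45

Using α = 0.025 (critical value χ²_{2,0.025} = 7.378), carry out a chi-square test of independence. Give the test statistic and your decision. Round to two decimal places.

Row totals: 112, 88, 115. Column totals: 176, 139. Grand total N = 315.
Expected counts (row total × column total / N):
  Student, Fiction: 112×176/315 = 62.578
  Student, Non-fiction: 112×139/315 = 49.422
  Staff, Fiction: 88×176/315 = 49.168
  Staff, Non-fiction: 88×139/315 = 38.832
  Public, Fiction: 115×176/315 = 64.254
  Public, Non-fiction: 115×139/315 = 50.746
Contributions (O − E)²/E:
  (85 − 62.578)²/62.578 = 8.0339
  (27 − 49.422)²/49.422 = 10.1725
  (21 − 49.168)²/49.168 = 16.1372
  (67 − 38.832)²/38.832 = 20.4325
  (70 − 64.254)²/64.254 = 0.5138
  (45 − 50.746)²/50.746 = 0.6506
χ² = 8.0339 + 10.1725 + 16.1372 + 20.4325 + 0.5138 + 0.6506 = 55.94
df = (3−1)(2−1) = 2. Since 55.94 > 7.378, reject the null hypothesis of independence at α = 0.025.

55.94; reject H₀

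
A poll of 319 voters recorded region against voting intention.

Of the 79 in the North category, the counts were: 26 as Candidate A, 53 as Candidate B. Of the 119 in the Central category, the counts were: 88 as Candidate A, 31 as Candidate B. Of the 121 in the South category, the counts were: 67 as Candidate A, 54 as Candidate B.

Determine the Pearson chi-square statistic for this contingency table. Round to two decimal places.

32.73

Row totals: 79, 119, 121. Column totals: 181, 138. Grand total N = 319.
Expected counts (row total × column total / N):
  North, Candidate A: 79×181/319 = 44.8245
  North, Candidate B: 79×138/319 = 34.1755
  Central, Candidate A: 119×181/319 = 67.5204
  Central, Candidate B: 119×138/319 = 51.4796
  South, Candidate A: 121×181/319 = 68.6552
  South, Candidate B: 121×138/319 = 52.3448
Contributions (O − E)²/E:
  (26 − 44.8245)²/44.8245 = 7.9055
  (53 − 34.1755)²/34.1755 = 10.3689
  (88 − 67.5204)²/67.5204 = 6.2117
  (31 − 51.4796)²/51.4796 = 8.1472
  (67 − 68.6552)²/68.6552 = 0.0399
  (54 − 52.3448)²/52.3448 = 0.0523
χ² = 7.9055 + 10.3689 + 6.2117 + 8.1472 + 0.0399 + 0.0523 = 32.73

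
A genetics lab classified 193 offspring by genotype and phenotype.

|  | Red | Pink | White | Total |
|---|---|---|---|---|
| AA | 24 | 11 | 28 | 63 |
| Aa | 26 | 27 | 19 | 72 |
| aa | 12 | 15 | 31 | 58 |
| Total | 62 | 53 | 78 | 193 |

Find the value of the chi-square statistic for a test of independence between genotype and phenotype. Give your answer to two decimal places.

Grand total N = 193.
Expected counts (row total × column total / N):
  AA, Red: 63×62/193 = 20.238
  AA, Pink: 63×53/193 = 17.301
  AA, White: 63×78/193 = 25.461
  Aa, Red: 72×62/193 = 23.130
  Aa, Pink: 72×53/193 = 19.772
  Aa, White: 72×78/193 = 29.098
  aa, Red: 58×62/193 = 18.632
  aa, Pink: 58×53/193 = 15.927
  aa, White: 58×78/193 = 23.440
Contributions (O − E)²/E:
  (24 − 20.238)²/20.238 = 0.6993
  (11 − 17.301)²/17.301 = 2.2948
  (28 − 25.461)²/25.461 = 0.2532
  (26 − 23.130)²/23.130 = 0.3561
  (27 − 19.772)²/19.772 = 2.6423
  (19 − 29.098)²/29.098 = 3.5044
  (12 − 18.632)²/18.632 = 2.3606
  (15 − 15.927)²/15.927 = 0.0540
  (31 − 23.440)²/23.440 = 2.4383
χ² = 0.6993 + 2.2948 + 0.2532 + 0.3561 + 2.6423 + 3.5044 + 2.3606 + 0.0540 + 2.4383 = 14.60

14.60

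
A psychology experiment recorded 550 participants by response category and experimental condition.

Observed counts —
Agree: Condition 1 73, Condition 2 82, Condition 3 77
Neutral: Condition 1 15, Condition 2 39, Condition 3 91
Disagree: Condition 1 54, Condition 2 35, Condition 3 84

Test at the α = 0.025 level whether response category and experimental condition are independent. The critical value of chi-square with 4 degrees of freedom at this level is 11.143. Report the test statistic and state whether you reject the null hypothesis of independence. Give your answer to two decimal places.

Row totals: 232, 145, 173. Column totals: 142, 156, 252. Grand total N = 550.
Expected counts (row total × column total / N):
  Agree, Condition 1: 232×142/550 = 59.898
  Agree, Condition 2: 232×156/550 = 65.804
  Agree, Condition 3: 232×252/550 = 106.298
  Neutral, Condition 1: 145×142/550 = 37.436
  Neutral, Condition 2: 145×156/550 = 41.127
  Neutral, Condition 3: 145×252/550 = 66.436
  Disagree, Condition 1: 173×142/550 = 44.665
  Disagree, Condition 2: 173×156/550 = 49.069
  Disagree, Condition 3: 173×252/550 = 79.265
Contributions (O − E)²/E:
  (73 − 59.898)²/59.898 = 2.8659
  (82 − 65.804)²/65.804 = 3.9862
  (77 − 106.298)²/106.298 = 8.0752
  (15 − 37.436)²/37.436 = 13.4463
  (39 − 41.127)²/41.127 = 0.1100
  (91 − 66.436)²/66.436 = 9.0823
  (54 − 44.665)²/44.665 = 1.9510
  (35 − 49.069)²/49.069 = 4.0338
  (84 − 79.265)²/79.265 = 0.2829
χ² = 2.8659 + 3.9862 + 8.0752 + 13.4463 + 0.1100 + 9.0823 + 1.9510 + 4.0338 + 0.2829 = 43.83
df = (3−1)(3−1) = 4. Since 43.83 > 11.143, reject the null hypothesis of independence at α = 0.025.

43.83; reject H₀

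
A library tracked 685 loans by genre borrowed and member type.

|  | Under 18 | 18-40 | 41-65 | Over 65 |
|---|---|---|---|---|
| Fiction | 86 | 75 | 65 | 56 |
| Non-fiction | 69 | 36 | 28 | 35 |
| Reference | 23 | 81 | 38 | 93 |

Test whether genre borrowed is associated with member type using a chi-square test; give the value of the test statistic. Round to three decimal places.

Row totals: 282, 168, 235. Column totals: 178, 192, 131, 184. Grand total N = 685.
Expected counts (row total × column total / N):
  Fiction, Under 18: 282×178/685 = 73.27883
  Fiction, 18-40: 282×192/685 = 79.04234
  Fiction, 41-65: 282×131/685 = 53.92993
  Fiction, Over 65: 282×184/685 = 75.74891
  Non-fiction, Under 18: 168×178/685 = 43.65547
  Non-fiction, 18-40: 168×192/685 = 47.08905
  Non-fiction, 41-65: 168×131/685 = 32.12847
  Non-fiction, Over 65: 168×184/685 = 45.12701
  Reference, Under 18: 235×178/685 = 61.06569
  Reference, 18-40: 235×192/685 = 65.86861
  Reference, 41-65: 235×131/685 = 44.94161
  Reference, Over 65: 235×184/685 = 63.12409
Contributions (O − E)²/E:
  (86 − 73.27883)²/73.27883 = 2.2084
  (75 − 79.04234)²/79.04234 = 0.2067
  (65 − 53.92993)²/53.92993 = 2.2723
  (56 − 75.74891)²/75.74891 = 5.1488
  (69 − 43.65547)²/43.65547 = 14.7140
  (36 − 47.08905)²/47.08905 = 2.6114
  (28 − 32.12847)²/32.12847 = 0.5305
  (35 − 45.12701)²/45.12701 = 2.2726
  (23 − 61.06569)²/61.06569 = 23.7285
  (81 − 65.86861)²/65.86861 = 3.4760
  (38 − 44.94161)²/44.94161 = 1.0722
  (93 − 63.12409)²/63.12409 = 14.1399
χ² = 2.2084 + 0.2067 + 2.2723 + 5.1488 + 14.7140 + 2.6114 + 0.5305 + 2.2726 + 23.7285 + 3.4760 + 1.0722 + 14.1399 = 72.381

72.381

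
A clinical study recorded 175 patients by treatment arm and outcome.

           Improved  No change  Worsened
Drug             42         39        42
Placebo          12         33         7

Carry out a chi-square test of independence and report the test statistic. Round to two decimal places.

15.99

Row totals: 123, 52. Column totals: 54, 72, 49. Grand total N = 175.
Expected counts (row total × column total / N):
  Drug, Improved: 123×54/175 = 37.954
  Drug, No change: 123×72/175 = 50.606
  Drug, Worsened: 123×49/175 = 34.440
  Placebo, Improved: 52×54/175 = 16.046
  Placebo, No change: 52×72/175 = 21.394
  Placebo, Worsened: 52×49/175 = 14.560
Contributions (O − E)²/E:
  (42 − 37.954)²/37.954 = 0.4313
  (39 − 50.606)²/50.606 = 2.6617
  (42 − 34.440)²/34.440 = 1.6595
  (12 − 16.046)²/16.046 = 1.0202
  (33 − 21.394)²/21.394 = 6.2961
  (7 − 14.560)²/14.560 = 3.9254
χ² = 0.4313 + 2.6617 + 1.6595 + 1.0202 + 6.2961 + 3.9254 = 15.99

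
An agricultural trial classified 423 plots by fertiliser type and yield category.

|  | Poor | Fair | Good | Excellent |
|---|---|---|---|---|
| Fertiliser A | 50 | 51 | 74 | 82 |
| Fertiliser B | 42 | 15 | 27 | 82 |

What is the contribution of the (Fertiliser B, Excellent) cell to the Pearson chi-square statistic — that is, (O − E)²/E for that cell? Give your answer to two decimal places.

Row total (Fertiliser B) = 166; column total (Excellent) = 164; N = 423.
Expected count E = 166 × 164 / 423 = 64.3593.
Contribution = (O − E)²/E = (82 − 64.3593)² / 64.3593 = 4.84.

4.84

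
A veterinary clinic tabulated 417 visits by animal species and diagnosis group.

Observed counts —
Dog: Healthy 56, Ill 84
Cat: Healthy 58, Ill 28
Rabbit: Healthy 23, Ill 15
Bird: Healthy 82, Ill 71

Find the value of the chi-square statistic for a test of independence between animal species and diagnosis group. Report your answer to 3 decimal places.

17.527

Row totals: 140, 86, 38, 153. Column totals: 219, 198. Grand total N = 417.
Expected counts (row total × column total / N):
  Dog, Healthy: 140×219/417 = 73.5252
  Dog, Ill: 140×198/417 = 66.4748
  Cat, Healthy: 86×219/417 = 45.1655
  Cat, Ill: 86×198/417 = 40.8345
  Rabbit, Healthy: 38×219/417 = 19.9568
  Rabbit, Ill: 38×198/417 = 18.0432
  Bird, Healthy: 153×219/417 = 80.3525
  Bird, Ill: 153×198/417 = 72.6475
Contributions (O − E)²/E:
  (56 − 73.5252)²/73.5252 = 4.1772
  (84 − 66.4748)²/66.4748 = 4.6203
  (58 − 45.1655)²/45.1655 = 3.6471
  (28 − 40.8345)²/40.8345 = 4.0340
  (23 − 19.9568)²/19.9568 = 0.4641
  (15 − 18.0432)²/18.0432 = 0.5133
  (82 − 80.3525)²/80.3525 = 0.0338
  (71 − 72.6475)²/72.6475 = 0.0374
χ² = 4.1772 + 4.6203 + 3.6471 + 4.0340 + 0.4641 + 0.5133 + 0.0338 + 0.0374 = 17.527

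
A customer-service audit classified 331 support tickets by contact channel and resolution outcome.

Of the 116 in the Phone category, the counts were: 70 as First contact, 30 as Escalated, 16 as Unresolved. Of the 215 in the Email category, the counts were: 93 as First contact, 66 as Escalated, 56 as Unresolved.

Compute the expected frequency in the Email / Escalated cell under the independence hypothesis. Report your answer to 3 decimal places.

Row total (Email) = 215; column total (Escalated) = 96; grand total N = 331.
Expected count = (row total × column total) / N = 215 × 96 / 331 = 62.356.

62.356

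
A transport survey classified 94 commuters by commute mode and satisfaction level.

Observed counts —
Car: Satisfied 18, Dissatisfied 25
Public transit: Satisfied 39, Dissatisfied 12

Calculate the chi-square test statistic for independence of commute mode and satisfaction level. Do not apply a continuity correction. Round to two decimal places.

11.71

Row totals: 43, 51. Column totals: 57, 37. Grand total N = 94.
Expected counts (row total × column total / N):
  Car, Satisfied: 43×57/94 = 26.074
  Car, Dissatisfied: 43×37/94 = 16.926
  Public transit, Satisfied: 51×57/94 = 30.926
  Public transit, Dissatisfied: 51×37/94 = 20.074
Contributions (O − E)²/E:
  (18 − 26.074)²/26.074 = 2.5002
  (25 − 16.926)²/16.926 = 3.8514
  (39 − 30.926)²/30.926 = 2.1079
  (12 − 20.074)²/20.074 = 3.2475
χ² = 2.5002 + 3.8514 + 2.1079 + 3.2475 = 11.71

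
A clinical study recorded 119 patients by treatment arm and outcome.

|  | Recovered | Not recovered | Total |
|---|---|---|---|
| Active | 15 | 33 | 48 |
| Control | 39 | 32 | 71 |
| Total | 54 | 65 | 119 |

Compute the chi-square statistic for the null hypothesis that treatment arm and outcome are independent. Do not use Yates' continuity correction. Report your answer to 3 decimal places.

6.479

Grand total N = 119.
Expected counts (row total × column total / N):
  Active, Recovered: 48×54/119 = 21.7815
  Active, Not recovered: 48×65/119 = 26.2185
  Control, Recovered: 71×54/119 = 32.2185
  Control, Not recovered: 71×65/119 = 38.7815
Contributions (O − E)²/E:
  (15 − 21.7815)²/21.7815 = 2.1114
  (33 − 26.2185)²/26.2185 = 1.7541
  (39 − 32.2185)²/32.2185 = 1.4274
  (32 − 38.7815)²/38.7815 = 1.1858
χ² = 2.1114 + 1.7541 + 1.4274 + 1.1858 = 6.479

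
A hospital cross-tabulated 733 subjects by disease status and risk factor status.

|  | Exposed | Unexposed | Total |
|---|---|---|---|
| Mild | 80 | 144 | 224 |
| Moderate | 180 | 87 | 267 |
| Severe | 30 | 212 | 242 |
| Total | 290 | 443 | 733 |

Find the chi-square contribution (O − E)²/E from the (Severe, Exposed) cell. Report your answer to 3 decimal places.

Row total (Severe) = 242; column total (Exposed) = 290; N = 733.
Expected count E = 242 × 290 / 733 = 95.7435.
Contribution = (O − E)²/E = (30 − 95.7435)² / 95.7435 = 45.144.

45.144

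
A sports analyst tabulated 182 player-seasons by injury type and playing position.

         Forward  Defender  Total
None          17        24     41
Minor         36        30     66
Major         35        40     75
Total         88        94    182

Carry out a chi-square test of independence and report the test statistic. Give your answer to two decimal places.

Grand total N = 182.
Expected counts (row total × column total / N):
  None, Forward: 41×88/182 = 19.824
  None, Defender: 41×94/182 = 21.176
  Minor, Forward: 66×88/182 = 31.912
  Minor, Defender: 66×94/182 = 34.088
  Major, Forward: 75×88/182 = 36.264
  Major, Defender: 75×94/182 = 38.736
Contributions (O − E)²/E:
  (17 − 19.824)²/19.824 = 0.4023
  (24 − 21.176)²/21.176 = 0.3766
  (36 − 31.912)²/31.912 = 0.5237
  (30 − 34.088)²/34.088 = 0.4903
  (35 − 36.264)²/36.264 = 0.0441
  (40 − 38.736)²/38.736 = 0.0412
χ² = 0.4023 + 0.3766 + 0.5237 + 0.4903 + 0.0441 + 0.0412 = 1.88

1.88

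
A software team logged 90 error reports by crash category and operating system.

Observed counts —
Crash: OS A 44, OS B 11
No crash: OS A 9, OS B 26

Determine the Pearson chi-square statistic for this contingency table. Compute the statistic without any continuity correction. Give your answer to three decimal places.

26.036

Row totals: 55, 35. Column totals: 53, 37. Grand total N = 90.
Expected counts (row total × column total / N):
  Crash, OS A: 55×53/90 = 32.3889
  Crash, OS B: 55×37/90 = 22.6111
  No crash, OS A: 35×53/90 = 20.6111
  No crash, OS B: 35×37/90 = 14.3889
Contributions (O − E)²/E:
  (44 − 32.3889)²/32.3889 = 4.1625
  (11 − 22.6111)²/22.6111 = 5.9625
  (9 − 20.6111)²/20.6111 = 6.5410
  (26 − 14.3889)²/14.3889 = 9.3696
χ² = 4.1625 + 5.9625 + 6.5410 + 9.3696 = 26.036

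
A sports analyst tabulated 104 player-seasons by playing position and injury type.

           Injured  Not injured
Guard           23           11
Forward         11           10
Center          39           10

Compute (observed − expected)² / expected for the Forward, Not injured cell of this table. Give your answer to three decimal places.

Row total (Forward) = 21; column total (Not injured) = 31; N = 104.
Expected count E = 21 × 31 / 104 = 6.2596.
Contribution = (O − E)²/E = (10 − 6.2596)² / 6.2596 = 2.235.

2.235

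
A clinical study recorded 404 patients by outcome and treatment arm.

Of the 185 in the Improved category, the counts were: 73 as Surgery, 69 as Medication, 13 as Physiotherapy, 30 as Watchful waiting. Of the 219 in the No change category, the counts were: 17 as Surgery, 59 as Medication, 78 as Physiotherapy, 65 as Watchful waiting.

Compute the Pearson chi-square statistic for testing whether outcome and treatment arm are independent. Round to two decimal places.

Row totals: 185, 219. Column totals: 90, 128, 91, 95. Grand total N = 404.
Expected counts (row total × column total / N):
  Improved, Surgery: 185×90/404 = 41.213
  Improved, Medication: 185×128/404 = 58.614
  Improved, Physiotherapy: 185×91/404 = 41.671
  Improved, Watchful waiting: 185×95/404 = 43.502
  No change, Surgery: 219×90/404 = 48.787
  No change, Medication: 219×128/404 = 69.386
  No change, Physiotherapy: 219×91/404 = 49.329
  No change, Watchful waiting: 219×95/404 = 51.498
Contributions (O − E)²/E:
  (73 − 41.213)²/41.213 = 24.5169
  (69 − 58.614)²/58.614 = 1.8403
  (13 − 41.671)²/41.671 = 19.7266
  (30 − 43.502)²/43.502 = 4.1907
  (17 − 48.787)²/48.787 = 20.7107
  (59 − 69.386)²/69.386 = 1.5546
  (78 − 49.329)²/49.329 = 16.6642
  (65 − 51.498)²/51.498 = 3.5400
χ² = 24.5169 + 1.8403 + 19.7266 + 4.1907 + 20.7107 + 1.5546 + 16.6642 + 3.5400 = 92.74

92.74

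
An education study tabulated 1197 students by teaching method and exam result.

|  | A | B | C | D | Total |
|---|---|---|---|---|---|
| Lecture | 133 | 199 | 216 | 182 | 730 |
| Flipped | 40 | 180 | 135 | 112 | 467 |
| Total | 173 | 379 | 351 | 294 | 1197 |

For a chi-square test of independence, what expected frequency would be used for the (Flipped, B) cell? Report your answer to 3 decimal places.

147.864

Row total (Flipped) = 467; column total (B) = 379; grand total N = 1197.
Expected count = (row total × column total) / N = 467 × 379 / 1197 = 147.864.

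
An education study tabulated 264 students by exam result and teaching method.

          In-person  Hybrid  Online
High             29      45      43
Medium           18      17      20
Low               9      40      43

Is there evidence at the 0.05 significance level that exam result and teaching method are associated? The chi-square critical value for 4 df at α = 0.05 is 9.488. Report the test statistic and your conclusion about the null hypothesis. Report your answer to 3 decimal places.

12.745; reject H₀

Row totals: 117, 55, 92. Column totals: 56, 102, 106. Grand total N = 264.
Expected counts (row total × column total / N):
  High, In-person: 117×56/264 = 24.8182
  High, Hybrid: 117×102/264 = 45.2045
  High, Online: 117×106/264 = 46.9773
  Medium, In-person: 55×56/264 = 11.6667
  Medium, Hybrid: 55×102/264 = 21.2500
  Medium, Online: 55×106/264 = 22.0833
  Low, In-person: 92×56/264 = 19.5152
  Low, Hybrid: 92×102/264 = 35.5455
  Low, Online: 92×106/264 = 36.9394
Contributions (O − E)²/E:
  (29 − 24.8182)²/24.8182 = 0.7046
  (45 − 45.2045)²/45.2045 = 0.0009
  (43 − 46.9773)²/46.9773 = 0.3367
  (18 − 11.6667)²/11.6667 = 3.4380
  (17 − 21.2500)²/21.2500 = 0.8500
  (20 − 22.0833)²/22.0833 = 0.1965
  (9 − 19.5152)²/19.5152 = 5.6658
  (40 − 35.5455)²/35.5455 = 0.5582
  (43 − 36.9394)²/36.9394 = 0.9944
χ² = 0.7046 + 0.0009 + 0.3367 + 3.4380 + 0.8500 + 0.1965 + 5.6658 + 0.5582 + 0.9944 = 12.745
df = (3−1)(3−1) = 4. Since 12.745 > 9.488, reject the null hypothesis of independence at α = 0.05.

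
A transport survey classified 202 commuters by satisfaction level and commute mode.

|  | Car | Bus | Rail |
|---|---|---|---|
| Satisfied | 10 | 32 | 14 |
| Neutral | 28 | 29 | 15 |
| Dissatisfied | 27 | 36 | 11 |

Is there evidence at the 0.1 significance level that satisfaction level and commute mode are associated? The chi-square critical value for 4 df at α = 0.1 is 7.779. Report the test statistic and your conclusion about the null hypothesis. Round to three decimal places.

8.593; reject H₀

Row totals: 56, 72, 74. Column totals: 65, 97, 40. Grand total N = 202.
Expected counts (row total × column total / N):
  Satisfied, Car: 56×65/202 = 18.0198
  Satisfied, Bus: 56×97/202 = 26.8911
  Satisfied, Rail: 56×40/202 = 11.0891
  Neutral, Car: 72×65/202 = 23.1683
  Neutral, Bus: 72×97/202 = 34.5743
  Neutral, Rail: 72×40/202 = 14.2574
  Dissatisfied, Car: 74×65/202 = 23.8119
  Dissatisfied, Bus: 74×97/202 = 35.5347
  Dissatisfied, Rail: 74×40/202 = 14.6535
Contributions (O − E)²/E:
  (10 − 18.0198)²/18.0198 = 3.5693
  (32 − 26.8911)²/26.8911 = 0.9706
  (14 − 11.0891)²/11.0891 = 0.7641
  (28 − 23.1683)²/23.1683 = 1.0076
  (29 − 34.5743)²/34.5743 = 0.8987
  (15 − 14.2574)²/14.2574 = 0.0387
  (27 − 23.8119)²/23.8119 = 0.4268
  (36 − 35.5347)²/35.5347 = 0.0061
  (11 − 14.6535)²/14.6535 = 0.9109
χ² = 3.5693 + 0.9706 + 0.7641 + 1.0076 + 0.8987 + 0.0387 + 0.4268 + 0.0061 + 0.9109 = 8.593
df = (3−1)(3−1) = 4. Since 8.593 > 7.779, reject the null hypothesis of independence at α = 0.1.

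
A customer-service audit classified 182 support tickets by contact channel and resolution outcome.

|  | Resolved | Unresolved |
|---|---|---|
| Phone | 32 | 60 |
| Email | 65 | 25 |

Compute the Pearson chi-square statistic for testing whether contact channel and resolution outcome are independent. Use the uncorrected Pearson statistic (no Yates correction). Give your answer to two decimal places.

25.62

Row totals: 92, 90. Column totals: 97, 85. Grand total N = 182.
Expected counts (row total × column total / N):
  Phone, Resolved: 92×97/182 = 49.033
  Phone, Unresolved: 92×85/182 = 42.967
  Email, Resolved: 90×97/182 = 47.967
  Email, Unresolved: 90×85/182 = 42.033
Contributions (O − E)²/E:
  (32 − 49.033)²/49.033 = 5.9169
  (60 − 42.967)²/42.967 = 6.7522
  (65 − 47.967)²/47.967 = 6.0484
  (25 − 42.033)²/42.033 = 6.9023
χ² = 5.9169 + 6.7522 + 6.0484 + 6.9023 = 25.62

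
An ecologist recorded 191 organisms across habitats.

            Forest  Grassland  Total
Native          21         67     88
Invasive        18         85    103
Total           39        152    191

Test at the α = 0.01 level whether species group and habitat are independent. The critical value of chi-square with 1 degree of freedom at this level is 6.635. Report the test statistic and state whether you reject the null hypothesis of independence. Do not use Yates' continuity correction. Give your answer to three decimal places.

1.192; fail to reject H₀

Grand total N = 191.
Expected counts (row total × column total / N):
  Native, Forest: 88×39/191 = 17.9686
  Native, Grassland: 88×152/191 = 70.0314
  Invasive, Forest: 103×39/191 = 21.0314
  Invasive, Grassland: 103×152/191 = 81.9686
Contributions (O − E)²/E:
  (21 − 17.9686)²/17.9686 = 0.5114
  (67 − 70.0314)²/70.0314 = 0.1312
  (18 − 21.0314)²/21.0314 = 0.4369
  (85 − 81.9686)²/81.9686 = 0.1121
χ² = 0.5114 + 0.1312 + 0.4369 + 0.1121 = 1.192
df = (2−1)(2−1) = 1. Since 1.192 < 6.635, fail to reject the null hypothesis of independence at α = 0.01.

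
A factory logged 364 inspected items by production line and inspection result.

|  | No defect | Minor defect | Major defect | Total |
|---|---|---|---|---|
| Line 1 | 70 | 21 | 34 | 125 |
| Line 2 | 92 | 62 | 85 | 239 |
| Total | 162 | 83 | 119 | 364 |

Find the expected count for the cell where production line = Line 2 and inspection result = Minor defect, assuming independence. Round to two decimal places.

Row total (Line 2) = 239; column total (Minor defect) = 83; grand total N = 364.
Expected count = (row total × column total) / N = 239 × 83 / 364 = 54.50.

54.50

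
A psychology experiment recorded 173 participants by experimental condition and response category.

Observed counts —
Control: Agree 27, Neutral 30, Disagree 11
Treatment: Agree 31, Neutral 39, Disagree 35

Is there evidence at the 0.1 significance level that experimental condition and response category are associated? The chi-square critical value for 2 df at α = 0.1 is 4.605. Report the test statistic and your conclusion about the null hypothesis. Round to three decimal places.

Row totals: 68, 105. Column totals: 58, 69, 46. Grand total N = 173.
Expected counts (row total × column total / N):
  Control, Agree: 68×58/173 = 22.7977
  Control, Neutral: 68×69/173 = 27.1214
  Control, Disagree: 68×46/173 = 18.0809
  Treatment, Agree: 105×58/173 = 35.2023
  Treatment, Neutral: 105×69/173 = 41.8786
  Treatment, Disagree: 105×46/173 = 27.9191
Contributions (O − E)²/E:
  (27 − 22.7977)²/22.7977 = 0.7746
  (30 − 27.1214)²/27.1214 = 0.3055
  (11 − 18.0809)²/18.0809 = 2.7730
  (31 − 35.2023)²/35.2023 = 0.5017
  (39 − 41.8786)²/41.8786 = 0.1979
  (35 − 27.9191)²/27.9191 = 1.7959
χ² = 0.7746 + 0.3055 + 2.7730 + 0.5017 + 0.1979 + 1.7959 = 6.349
df = (2−1)(3−1) = 2. Since 6.349 > 4.605, reject the null hypothesis of independence at α = 0.1.

6.349; reject H₀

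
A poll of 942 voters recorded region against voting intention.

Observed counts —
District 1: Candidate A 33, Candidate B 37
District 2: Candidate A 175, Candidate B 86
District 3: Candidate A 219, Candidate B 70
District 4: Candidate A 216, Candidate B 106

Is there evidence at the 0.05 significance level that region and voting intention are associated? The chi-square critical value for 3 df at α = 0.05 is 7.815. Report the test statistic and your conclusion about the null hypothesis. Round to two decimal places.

Row totals: 70, 261, 289, 322. Column totals: 643, 299. Grand total N = 942.
Expected counts (row total × column total / N):
  District 1, Candidate A: 70×643/942 = 47.781
  District 1, Candidate B: 70×299/942 = 22.219
  District 2, Candidate A: 261×643/942 = 178.156
  District 2, Candidate B: 261×299/942 = 82.844
  District 3, Candidate A: 289×643/942 = 197.269
  District 3, Candidate B: 289×299/942 = 91.731
  District 4, Candidate A: 322×643/942 = 219.794
  District 4, Candidate B: 322×299/942 = 102.206
Contributions (O − E)²/E:
  (33 − 47.781)²/47.781 = 4.5725
  (37 − 22.219)²/22.219 = 9.8329
  (175 − 178.156)²/178.156 = 0.0559
  (86 − 82.844)²/82.844 = 0.1202
  (219 − 197.269)²/197.269 = 2.3939
  (70 − 91.731)²/91.731 = 5.1481
  (216 − 219.794)²/219.794 = 0.0655
  (106 − 102.206)²/102.206 = 0.1408
χ² = 4.5725 + 9.8329 + 0.0559 + 0.1202 + 2.3939 + 5.1481 + 0.0655 + 0.1408 = 22.33
df = (4−1)(2−1) = 3. Since 22.33 > 7.815, reject the null hypothesis of independence at α = 0.05.

22.33; reject H₀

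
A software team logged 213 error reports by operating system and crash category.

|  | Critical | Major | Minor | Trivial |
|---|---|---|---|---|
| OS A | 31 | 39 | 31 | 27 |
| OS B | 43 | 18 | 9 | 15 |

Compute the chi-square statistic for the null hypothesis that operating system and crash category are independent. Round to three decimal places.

Row totals: 128, 85. Column totals: 74, 57, 40, 42. Grand total N = 213.
Expected counts (row total × column total / N):
  OS A, Critical: 128×74/213 = 44.4695
  OS A, Major: 128×57/213 = 34.2535
  OS A, Minor: 128×40/213 = 24.0376
  OS A, Trivial: 128×42/213 = 25.2394
  OS B, Critical: 85×74/213 = 29.5305
  OS B, Major: 85×57/213 = 22.7465
  OS B, Minor: 85×40/213 = 15.9624
  OS B, Trivial: 85×42/213 = 16.7606
Contributions (O − E)²/E:
  (31 − 44.4695)²/44.4695 = 4.0798
  (39 − 34.2535)²/34.2535 = 0.6577
  (31 − 24.0376)²/24.0376 = 2.0166
  (27 − 25.2394)²/25.2394 = 0.1228
  (43 − 29.5305)²/29.5305 = 6.1437
  (18 − 22.7465)²/22.7465 = 0.9904
  (9 − 15.9624)²/15.9624 = 3.0368
  (15 − 16.7606)²/16.7606 = 0.1849
χ² = 4.0798 + 0.6577 + 2.0166 + 0.1228 + 6.1437 + 0.9904 + 3.0368 + 0.1849 = 17.233

17.233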